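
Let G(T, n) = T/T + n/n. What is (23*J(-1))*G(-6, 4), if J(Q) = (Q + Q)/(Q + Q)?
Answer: 46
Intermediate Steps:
G(T, n) = 2 (G(T, n) = 1 + 1 = 2)
J(Q) = 1 (J(Q) = (2*Q)/((2*Q)) = (2*Q)*(1/(2*Q)) = 1)
(23*J(-1))*G(-6, 4) = (23*1)*2 = 23*2 = 46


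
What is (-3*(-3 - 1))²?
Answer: 144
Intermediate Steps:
(-3*(-3 - 1))² = (-3*(-4))² = 12² = 144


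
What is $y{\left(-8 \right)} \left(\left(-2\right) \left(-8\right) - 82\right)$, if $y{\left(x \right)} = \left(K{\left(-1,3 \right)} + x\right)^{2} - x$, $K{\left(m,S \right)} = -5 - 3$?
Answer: $-17424$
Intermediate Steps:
$K{\left(m,S \right)} = -8$ ($K{\left(m,S \right)} = -5 - 3 = -8$)
$y{\left(x \right)} = \left(-8 + x\right)^{2} - x$
$y{\left(-8 \right)} \left(\left(-2\right) \left(-8\right) - 82\right) = \left(\left(-8 - 8\right)^{2} - -8\right) \left(\left(-2\right) \left(-8\right) - 82\right) = \left(\left(-16\right)^{2} + 8\right) \left(16 - 82\right) = \left(256 + 8\right) \left(-66\right) = 264 \left(-66\right) = -17424$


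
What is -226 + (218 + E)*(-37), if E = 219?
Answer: -16395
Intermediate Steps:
-226 + (218 + E)*(-37) = -226 + (218 + 219)*(-37) = -226 + 437*(-37) = -226 - 16169 = -16395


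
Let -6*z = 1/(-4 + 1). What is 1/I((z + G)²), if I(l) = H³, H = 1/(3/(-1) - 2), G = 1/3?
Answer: -125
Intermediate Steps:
z = 1/18 (z = -1/(6*(-4 + 1)) = -⅙/(-3) = -⅙*(-⅓) = 1/18 ≈ 0.055556)
G = ⅓ (G = 1*(⅓) = ⅓ ≈ 0.33333)
H = -⅕ (H = 1/(3*(-1) - 2) = 1/(-3 - 2) = 1/(-5) = -⅕ ≈ -0.20000)
I(l) = -1/125 (I(l) = (-⅕)³ = -1/125)
1/I((z + G)²) = 1/(-1/125) = -125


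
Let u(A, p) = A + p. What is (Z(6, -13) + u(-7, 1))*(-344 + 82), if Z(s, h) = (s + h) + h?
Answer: 6812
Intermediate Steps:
Z(s, h) = s + 2*h (Z(s, h) = (h + s) + h = s + 2*h)
(Z(6, -13) + u(-7, 1))*(-344 + 82) = ((6 + 2*(-13)) + (-7 + 1))*(-344 + 82) = ((6 - 26) - 6)*(-262) = (-20 - 6)*(-262) = -26*(-262) = 6812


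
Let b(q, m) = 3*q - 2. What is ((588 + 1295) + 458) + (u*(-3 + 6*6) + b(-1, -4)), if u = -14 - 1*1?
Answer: 1841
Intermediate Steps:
u = -15 (u = -14 - 1 = -15)
b(q, m) = -2 + 3*q
((588 + 1295) + 458) + (u*(-3 + 6*6) + b(-1, -4)) = ((588 + 1295) + 458) + (-15*(-3 + 6*6) + (-2 + 3*(-1))) = (1883 + 458) + (-15*(-3 + 36) + (-2 - 3)) = 2341 + (-15*33 - 5) = 2341 + (-495 - 5) = 2341 - 500 = 1841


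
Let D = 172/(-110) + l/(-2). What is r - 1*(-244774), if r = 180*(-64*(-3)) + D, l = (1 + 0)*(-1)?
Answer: 30726623/110 ≈ 2.7933e+5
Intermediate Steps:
l = -1 (l = 1*(-1) = -1)
D = -117/110 (D = 172/(-110) - 1/(-2) = 172*(-1/110) - 1*(-½) = -86/55 + ½ = -117/110 ≈ -1.0636)
r = 3801483/110 (r = 180*(-64*(-3)) - 117/110 = 180*192 - 117/110 = 34560 - 117/110 = 3801483/110 ≈ 34559.)
r - 1*(-244774) = 3801483/110 - 1*(-244774) = 3801483/110 + 244774 = 30726623/110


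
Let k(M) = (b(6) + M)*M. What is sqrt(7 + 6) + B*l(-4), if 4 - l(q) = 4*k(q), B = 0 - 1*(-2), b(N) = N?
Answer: 72 + sqrt(13) ≈ 75.606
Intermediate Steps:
B = 2 (B = 0 + 2 = 2)
k(M) = M*(6 + M) (k(M) = (6 + M)*M = M*(6 + M))
l(q) = 4 - 4*q*(6 + q)
sqrt(7 + 6) + B*l(-4) = sqrt(7 + 6) + 2*(4 - 4*(-4)*(6 - 4)) = sqrt(13) + 2*(4 - 4*(-4)*2) = sqrt(13) + 2*(4 + 32) = sqrt(13) + 2*36 = sqrt(13) + 72 = 72 + sqrt(13)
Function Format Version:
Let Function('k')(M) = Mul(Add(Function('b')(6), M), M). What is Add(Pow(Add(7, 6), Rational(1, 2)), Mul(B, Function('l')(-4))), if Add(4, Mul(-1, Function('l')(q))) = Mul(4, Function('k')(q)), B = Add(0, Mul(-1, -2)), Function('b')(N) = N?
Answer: Add(72, Pow(13, Rational(1, 2))) ≈ 75.606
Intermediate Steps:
B = 2 (B = Add(0, 2) = 2)
Function('k')(M) = Mul(M, Add(6, M)) (Function('k')(M) = Mul(Add(6, M), M) = Mul(M, Add(6, M)))
Function('l')(q) = Add(4, Mul(-4, q, Add(6, q))) (Function('l')(q) = Add(4, Mul(-1, Mul(4, Mul(q, Add(6, q))))) = Add(4, Mul(-1, Mul(4, q, Add(6, q)))) = Add(4, Mul(-4, q, Add(6, q))))
Add(Pow(Add(7, 6), Rational(1, 2)), Mul(B, Function('l')(-4))) = Add(Pow(Add(7, 6), Rational(1, 2)), Mul(2, Add(4, Mul(-4, -4, Add(6, -4))))) = Add(Pow(13, Rational(1, 2)), Mul(2, Add(4, Mul(-4, -4, 2)))) = Add(Pow(13, Rational(1, 2)), Mul(2, Add(4, 32))) = Add(Pow(13, Rational(1, 2)), Mul(2, 36)) = Add(Pow(13, Rational(1, 2)), 72) = Add(72, Pow(13, Rational(1, 2)))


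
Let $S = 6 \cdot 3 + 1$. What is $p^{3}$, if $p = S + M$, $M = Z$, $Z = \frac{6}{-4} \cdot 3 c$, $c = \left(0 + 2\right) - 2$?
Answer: $6859$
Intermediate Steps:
$c = 0$ ($c = 2 - 2 = 0$)
$S = 19$ ($S = 18 + 1 = 19$)
$Z = 0$ ($Z = \frac{6}{-4} \cdot 3 \cdot 0 = 6 \left(- \frac{1}{4}\right) 3 \cdot 0 = \left(- \frac{3}{2}\right) 3 \cdot 0 = \left(- \frac{9}{2}\right) 0 = 0$)
$M = 0$
$p = 19$ ($p = 19 + 0 = 19$)
$p^{3} = 19^{3} = 6859$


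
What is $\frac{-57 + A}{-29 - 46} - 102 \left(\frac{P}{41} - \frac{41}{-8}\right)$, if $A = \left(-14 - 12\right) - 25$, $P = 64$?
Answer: $- \frac{2790171}{4100} \approx -680.53$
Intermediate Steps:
$A = -51$ ($A = -26 - 25 = -51$)
$\frac{-57 + A}{-29 - 46} - 102 \left(\frac{P}{41} - \frac{41}{-8}\right) = \frac{-57 - 51}{-29 - 46} - 102 \left(\frac{64}{41} - \frac{41}{-8}\right) = - \frac{108}{-75} - 102 \left(64 \cdot \frac{1}{41} - - \frac{41}{8}\right) = \left(-108\right) \left(- \frac{1}{75}\right) - 102 \left(\frac{64}{41} + \frac{41}{8}\right) = \frac{36}{25} - \frac{111843}{164} = - \frac{2790171}{4100}$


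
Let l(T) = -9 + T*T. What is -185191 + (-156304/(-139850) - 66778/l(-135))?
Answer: -117945492905309/636876900 ≈ -1.8519e+5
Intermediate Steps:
l(T) = -9 + T²
-185191 + (-156304/(-139850) - 66778/l(-135)) = -185191 + (-156304/(-139850) - 66778/(-9 + (-135)²)) = -185191 + (-156304*(-1/139850) - 66778/(-9 + 18225)) = -185191 + (78152/69925 - 66778/18216) = -185191 + (78152/69925 - 66778*1/18216) = -185191 + (78152/69925 - 33389/9108) = -185191 - 1622917409/636876900 = -117945492905309/636876900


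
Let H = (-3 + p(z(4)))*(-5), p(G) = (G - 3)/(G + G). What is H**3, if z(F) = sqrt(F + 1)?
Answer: 2375 + 720*sqrt(5) ≈ 3985.0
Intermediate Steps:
z(F) = sqrt(1 + F)
p(G) = (-3 + G)/(2*G) (p(G) = (-3 + G)/((2*G)) = (-3 + G)*(1/(2*G)) = (-3 + G)/(2*G))
H = 15 - sqrt(5)*(-3 + sqrt(5))/2 (H = (-3 + (-3 + sqrt(1 + 4))/(2*(sqrt(1 + 4))))*(-5) = (-3 + (-3 + sqrt(5))/(2*(sqrt(5))))*(-5) = (-3 + (sqrt(5)/5)*(-3 + sqrt(5))/2)*(-5) = (-3 + sqrt(5)*(-3 + sqrt(5))/10)*(-5) = 15 - sqrt(5)*(-3 + sqrt(5))/2 ≈ 15.854)
H**3 = (25/2 + 3*sqrt(5)/2)**3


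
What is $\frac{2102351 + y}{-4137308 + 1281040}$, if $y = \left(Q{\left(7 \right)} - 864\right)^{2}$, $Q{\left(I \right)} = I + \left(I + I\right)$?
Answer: $- \frac{24250}{24623} \approx -0.98485$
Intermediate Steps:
$Q{\left(I \right)} = 3 I$ ($Q{\left(I \right)} = I + 2 I = 3 I$)
$y = 710649$ ($y = \left(3 \cdot 7 - 864\right)^{2} = \left(21 - 864\right)^{2} = \left(-843\right)^{2} = 710649$)
$\frac{2102351 + y}{-4137308 + 1281040} = \frac{2102351 + 710649}{-4137308 + 1281040} = \frac{2813000}{-2856268} = 2813000 \left(- \frac{1}{2856268}\right) = - \frac{24250}{24623}$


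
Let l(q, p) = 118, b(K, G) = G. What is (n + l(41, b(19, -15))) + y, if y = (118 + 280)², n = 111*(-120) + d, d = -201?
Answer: 145001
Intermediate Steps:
n = -13521 (n = 111*(-120) - 201 = -13320 - 201 = -13521)
y = 158404 (y = 398² = 158404)
(n + l(41, b(19, -15))) + y = (-13521 + 118) + 158404 = -13403 + 158404 = 145001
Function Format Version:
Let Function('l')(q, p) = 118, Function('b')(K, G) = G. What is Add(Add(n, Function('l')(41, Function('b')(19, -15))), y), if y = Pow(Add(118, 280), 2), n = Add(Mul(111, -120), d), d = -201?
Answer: 145001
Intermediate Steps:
n = -13521 (n = Add(Mul(111, -120), -201) = Add(-13320, -201) = -13521)
y = 158404 (y = Pow(398, 2) = 158404)
Add(Add(n, Function('l')(41, Function('b')(19, -15))), y) = Add(Add(-13521, 118), 158404) = Add(-13403, 158404) = 145001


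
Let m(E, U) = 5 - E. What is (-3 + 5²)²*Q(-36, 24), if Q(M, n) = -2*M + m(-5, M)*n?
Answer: 151008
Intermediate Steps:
Q(M, n) = -2*M + 10*n (Q(M, n) = -2*M + (5 - 1*(-5))*n = -2*M + (5 + 5)*n = -2*M + 10*n)
(-3 + 5²)²*Q(-36, 24) = (-3 + 5²)²*(-2*(-36) + 10*24) = (-3 + 25)²*(72 + 240) = 22²*312 = 484*312 = 151008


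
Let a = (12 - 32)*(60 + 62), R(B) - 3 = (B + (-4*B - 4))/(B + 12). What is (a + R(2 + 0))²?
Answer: 291180096/49 ≈ 5.9424e+6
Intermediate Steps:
R(B) = 3 + (-4 - 3*B)/(12 + B) (R(B) = 3 + (B + (-4*B - 4))/(B + 12) = 3 + (B + (-4 - 4*B))/(12 + B) = 3 + (-4 - 3*B)/(12 + B))
a = -2440 (a = -20*122 = -2440)
(a + R(2 + 0))² = (-2440 + 32/(12 + (2 + 0)))² = (-2440 + 32/(12 + 2))² = (-2440 + 32/14)² = (-2440 + 32*(1/14))² = (-2440 + 16/7)² = (-17064/7)² = 291180096/49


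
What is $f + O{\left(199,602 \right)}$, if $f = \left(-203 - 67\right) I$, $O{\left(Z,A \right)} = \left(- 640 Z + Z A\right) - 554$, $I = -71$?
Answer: $11054$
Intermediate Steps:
$O{\left(Z,A \right)} = -554 - 640 Z + A Z$ ($O{\left(Z,A \right)} = \left(- 640 Z + A Z\right) - 554 = -554 - 640 Z + A Z$)
$f = 19170$ ($f = \left(-203 - 67\right) \left(-71\right) = \left(-270\right) \left(-71\right) = 19170$)
$f + O{\left(199,602 \right)} = 19170 - 8116 = 11054$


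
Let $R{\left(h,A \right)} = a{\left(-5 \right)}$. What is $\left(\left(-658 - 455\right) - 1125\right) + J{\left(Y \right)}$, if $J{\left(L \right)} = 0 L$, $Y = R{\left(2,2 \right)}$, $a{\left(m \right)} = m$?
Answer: $-2238$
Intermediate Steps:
$R{\left(h,A \right)} = -5$
$Y = -5$
$J{\left(L \right)} = 0$
$\left(\left(-658 - 455\right) - 1125\right) + J{\left(Y \right)} = \left(\left(-658 - 455\right) - 1125\right) + 0 = \left(-1113 - 1125\right) + 0 = -2238 + 0 = -2238$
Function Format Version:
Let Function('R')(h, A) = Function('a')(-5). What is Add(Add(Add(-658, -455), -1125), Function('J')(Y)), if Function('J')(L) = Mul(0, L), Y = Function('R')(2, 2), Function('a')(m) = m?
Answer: -2238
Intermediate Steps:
Function('R')(h, A) = -5
Y = -5
Function('J')(L) = 0
Add(Add(Add(-658, -455), -1125), Function('J')(Y)) = Add(Add(Add(-658, -455), -1125), 0) = Add(Add(-1113, -1125), 0) = Add(-2238, 0) = -2238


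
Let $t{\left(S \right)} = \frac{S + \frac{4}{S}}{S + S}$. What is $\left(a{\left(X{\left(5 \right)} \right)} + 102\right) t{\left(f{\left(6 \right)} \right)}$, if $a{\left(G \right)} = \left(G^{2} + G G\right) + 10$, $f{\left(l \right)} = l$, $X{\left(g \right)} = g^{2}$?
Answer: $\frac{2270}{3} \approx 756.67$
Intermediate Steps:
$t{\left(S \right)} = \frac{S + \frac{4}{S}}{2 S}$
$a{\left(G \right)} = 10 + 2 G^{2}$ ($a{\left(G \right)} = \left(G^{2} + G^{2}\right) + 10 = 2 G^{2} + 10 = 10 + 2 G^{2}$)
$\left(a{\left(X{\left(5 \right)} \right)} + 102\right) t{\left(f{\left(6 \right)} \right)} = \left(\left(10 + 2 \left(5^{2}\right)^{2}\right) + 102\right) \left(\frac{1}{2} + \frac{2}{36}\right) = \left(\left(10 + 2 \cdot 25^{2}\right) + 102\right) \left(\frac{1}{2} + 2 \cdot \frac{1}{36}\right) = \left(\left(10 + 2 \cdot 625\right) + 102\right) \left(\frac{1}{2} + \frac{1}{18}\right) = \left(\left(10 + 1250\right) + 102\right) \frac{5}{9} = \left(1260 + 102\right) \frac{5}{9} = 1362 \cdot \frac{5}{9} = \frac{2270}{3}$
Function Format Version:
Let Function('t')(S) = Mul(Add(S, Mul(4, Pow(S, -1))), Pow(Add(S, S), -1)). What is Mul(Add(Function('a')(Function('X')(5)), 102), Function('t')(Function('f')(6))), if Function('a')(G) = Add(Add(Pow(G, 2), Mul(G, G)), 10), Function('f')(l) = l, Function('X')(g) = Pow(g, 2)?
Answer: Rational(2270, 3) ≈ 756.67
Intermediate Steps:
Function('t')(S) = Mul(Rational(1, 2), Pow(S, -1), Add(S, Mul(4, Pow(S, -1)))) (Function('t')(S) = Mul(Add(S, Mul(4, Pow(S, -1))), Pow(Mul(2, S), -1)) = Mul(Add(S, Mul(4, Pow(S, -1))), Mul(Rational(1, 2), Pow(S, -1))) = Mul(Rational(1, 2), Pow(S, -1), Add(S, Mul(4, Pow(S, -1)))))
Function('a')(G) = Add(10, Mul(2, Pow(G, 2))) (Function('a')(G) = Add(Add(Pow(G, 2), Pow(G, 2)), 10) = Add(Mul(2, Pow(G, 2)), 10) = Add(10, Mul(2, Pow(G, 2))))
Mul(Add(Function('a')(Function('X')(5)), 102), Function('t')(Function('f')(6))) = Mul(Add(Add(10, Mul(2, Pow(Pow(5, 2), 2))), 102), Add(Rational(1, 2), Mul(2, Pow(6, -2)))) = Mul(Add(Add(10, Mul(2, Pow(25, 2))), 102), Add(Rational(1, 2), Mul(2, Rational(1, 36)))) = Mul(Add(Add(10, Mul(2, 625)), 102), Add(Rational(1, 2), Rational(1, 18))) = Mul(Add(Add(10, 1250), 102), Rational(5, 9)) = Mul(Add(1260, 102), Rational(5, 9)) = Mul(1362, Rational(5, 9)) = Rational(2270, 3)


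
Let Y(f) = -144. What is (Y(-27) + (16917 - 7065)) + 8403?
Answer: 18111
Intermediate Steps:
(Y(-27) + (16917 - 7065)) + 8403 = (-144 + (16917 - 7065)) + 8403 = (-144 + 9852) + 8403 = 9708 + 8403 = 18111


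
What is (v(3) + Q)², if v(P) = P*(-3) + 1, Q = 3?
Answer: 25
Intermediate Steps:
v(P) = 1 - 3*P (v(P) = -3*P + 1 = 1 - 3*P)
(v(3) + Q)² = ((1 - 3*3) + 3)² = ((1 - 9) + 3)² = (-8 + 3)² = (-5)² = 25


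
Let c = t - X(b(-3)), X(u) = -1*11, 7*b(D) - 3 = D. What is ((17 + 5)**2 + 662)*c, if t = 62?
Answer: 83658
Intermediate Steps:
b(D) = 3/7 + D/7
X(u) = -11
c = 73 (c = 62 - 1*(-11) = 62 + 11 = 73)
((17 + 5)**2 + 662)*c = ((17 + 5)**2 + 662)*73 = (22**2 + 662)*73 = (484 + 662)*73 = 1146*73 = 83658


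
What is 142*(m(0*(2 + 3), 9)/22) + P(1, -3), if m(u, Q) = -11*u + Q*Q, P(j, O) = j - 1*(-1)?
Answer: 5773/11 ≈ 524.82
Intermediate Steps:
P(j, O) = 1 + j (P(j, O) = j + 1 = 1 + j)
m(u, Q) = Q² - 11*u (m(u, Q) = -11*u + Q² = Q² - 11*u)
142*(m(0*(2 + 3), 9)/22) + P(1, -3) = 142*((9² - 0*(2 + 3))/22) + (1 + 1) = 142*((81 - 0*5)*(1/22)) + 2 = 142*((81 - 11*0)*(1/22)) + 2 = 142*((81 + 0)*(1/22)) + 2 = 142*(81*(1/22)) + 2 = 142*(81/22) + 2 = 5751/11 + 2 = 5773/11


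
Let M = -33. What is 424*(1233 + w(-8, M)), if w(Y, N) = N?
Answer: 508800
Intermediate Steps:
424*(1233 + w(-8, M)) = 424*(1233 - 33) = 424*1200 = 508800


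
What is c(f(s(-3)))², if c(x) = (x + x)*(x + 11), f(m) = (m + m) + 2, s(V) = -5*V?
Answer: 7573504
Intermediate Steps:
f(m) = 2 + 2*m (f(m) = 2*m + 2 = 2 + 2*m)
c(x) = 2*x*(11 + x) (c(x) = (2*x)*(11 + x) = 2*x*(11 + x))
c(f(s(-3)))² = (2*(2 + 2*(-5*(-3)))*(11 + (2 + 2*(-5*(-3)))))² = (2*(2 + 2*15)*(11 + (2 + 2*15)))² = (2*(2 + 30)*(11 + (2 + 30)))² = (2*32*(11 + 32))² = (2*32*43)² = 2752² = 7573504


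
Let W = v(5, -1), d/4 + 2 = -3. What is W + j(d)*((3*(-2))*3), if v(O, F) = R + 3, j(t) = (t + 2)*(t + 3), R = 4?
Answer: -5501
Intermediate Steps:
d = -20 (d = -8 + 4*(-3) = -8 - 12 = -20)
j(t) = (2 + t)*(3 + t)
v(O, F) = 7 (v(O, F) = 4 + 3 = 7)
W = 7
W + j(d)*((3*(-2))*3) = 7 + (6 + (-20)² + 5*(-20))*((3*(-2))*3) = 7 + (6 + 400 - 100)*(-6*3) = 7 + 306*(-18) = 7 - 5508 = -5501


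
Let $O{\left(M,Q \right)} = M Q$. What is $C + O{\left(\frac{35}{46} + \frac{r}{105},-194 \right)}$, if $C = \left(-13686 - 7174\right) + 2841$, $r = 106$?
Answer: $- \frac{44345332}{2415} \approx -18362.0$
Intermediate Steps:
$C = -18019$ ($C = -20860 + 2841 = -18019$)
$C + O{\left(\frac{35}{46} + \frac{r}{105},-194 \right)} = -18019 + \left(\frac{35}{46} + \frac{106}{105}\right) \left(-194\right) = -18019 + \frac{8551}{4830} \left(-194\right) = -18019 - \frac{829447}{2415} = - \frac{44345332}{2415}$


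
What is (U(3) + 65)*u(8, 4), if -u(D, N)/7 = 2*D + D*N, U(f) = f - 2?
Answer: -22176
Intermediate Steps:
U(f) = -2 + f
u(D, N) = -14*D - 7*D*N (u(D, N) = -7*(2*D + D*N) = -14*D - 7*D*N)
(U(3) + 65)*u(8, 4) = ((-2 + 3) + 65)*(-7*8*(2 + 4)) = (1 + 65)*(-7*8*6) = 66*(-336) = -22176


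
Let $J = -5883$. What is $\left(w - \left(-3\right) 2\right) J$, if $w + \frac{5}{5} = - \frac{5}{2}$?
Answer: $- \frac{29415}{2} \approx -14708.0$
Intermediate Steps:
$w = - \frac{7}{2}$ ($w = -1 - \frac{5}{2} = - \frac{7}{2} \approx -3.5$)
$\left(w - \left(-3\right) 2\right) J = \left(- \frac{7}{2} - \left(-3\right) 2\right) \left(-5883\right) = \left(- \frac{7}{2} - -6\right) \left(-5883\right) = \left(- \frac{7}{2} + 6\right) \left(-5883\right) = \frac{5}{2} \left(-5883\right) = - \frac{29415}{2}$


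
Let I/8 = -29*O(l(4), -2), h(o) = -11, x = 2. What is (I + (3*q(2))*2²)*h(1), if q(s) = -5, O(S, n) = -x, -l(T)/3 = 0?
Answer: -4444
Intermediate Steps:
l(T) = 0 (l(T) = -3*0 = 0)
O(S, n) = -2 (O(S, n) = -1*2 = -2)
I = 464 (I = 8*(-29*(-2)) = 8*58 = 464)
(I + (3*q(2))*2²)*h(1) = (464 + (3*(-5))*2²)*(-11) = (464 - 15*4)*(-11) = (464 - 60)*(-11) = 404*(-11) = -4444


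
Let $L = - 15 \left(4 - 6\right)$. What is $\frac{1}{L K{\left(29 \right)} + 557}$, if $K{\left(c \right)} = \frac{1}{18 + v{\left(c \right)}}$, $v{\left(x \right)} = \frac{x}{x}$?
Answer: $\frac{19}{10613} \approx 0.0017903$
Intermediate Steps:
$v{\left(x \right)} = 1$
$L = 30$ ($L = \left(-15\right) \left(-2\right) = 30$)
$K{\left(c \right)} = \frac{1}{19}$ ($K{\left(c \right)} = \frac{1}{18 + 1} = \frac{1}{19}$)
$\frac{1}{L K{\left(29 \right)} + 557} = \frac{1}{30 \cdot \frac{1}{19} + 557} = \frac{1}{\frac{30}{19} + 557} = \frac{1}{\frac{10613}{19}} = \frac{19}{10613}$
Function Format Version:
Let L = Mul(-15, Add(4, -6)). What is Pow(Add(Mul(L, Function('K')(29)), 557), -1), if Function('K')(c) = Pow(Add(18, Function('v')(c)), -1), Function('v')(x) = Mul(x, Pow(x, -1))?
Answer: Rational(19, 10613) ≈ 0.0017903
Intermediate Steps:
Function('v')(x) = 1
L = 30 (L = Mul(-15, -2) = 30)
Function('K')(c) = Rational(1, 19) (Function('K')(c) = Pow(Add(18, 1), -1) = Pow(19, -1) = Rational(1, 19))
Pow(Add(Mul(L, Function('K')(29)), 557), -1) = Pow(Add(Mul(30, Rational(1, 19)), 557), -1) = Pow(Add(Rational(30, 19), 557), -1) = Pow(Rational(10613, 19), -1) = Rational(19, 10613)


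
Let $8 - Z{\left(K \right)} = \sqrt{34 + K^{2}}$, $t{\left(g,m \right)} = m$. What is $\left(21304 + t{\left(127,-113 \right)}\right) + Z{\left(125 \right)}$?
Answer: $21199 - \sqrt{15659} \approx 21074.0$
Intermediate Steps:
$Z{\left(K \right)} = 8 - \sqrt{34 + K^{2}}$
$\left(21304 + t{\left(127,-113 \right)}\right) + Z{\left(125 \right)} = \left(21304 - 113\right) + \left(8 - \sqrt{34 + 125^{2}}\right) = 21191 + \left(8 - \sqrt{34 + 15625}\right) = 21191 + \left(8 - \sqrt{15659}\right) = 21199 - \sqrt{15659}$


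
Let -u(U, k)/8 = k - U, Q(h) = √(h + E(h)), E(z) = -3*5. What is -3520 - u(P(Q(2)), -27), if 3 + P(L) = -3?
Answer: -3688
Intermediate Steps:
E(z) = -15
Q(h) = √(-15 + h) (Q(h) = √(h - 15) = √(-15 + h))
P(L) = -6 (P(L) = -3 - 3 = -6)
u(U, k) = -8*k + 8*U (u(U, k) = -8*(k - U) = -8*k + 8*U)
-3520 - u(P(Q(2)), -27) = -3520 - (-8*(-27) + 8*(-6)) = -3520 - (216 - 48) = -3520 - 1*168 = -3520 - 168 = -3688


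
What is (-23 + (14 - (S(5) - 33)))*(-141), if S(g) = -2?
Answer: -3666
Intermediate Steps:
(-23 + (14 - (S(5) - 33)))*(-141) = (-23 + (14 - (-2 - 33)))*(-141) = (-23 + (14 - 1*(-35)))*(-141) = (-23 + (14 + 35))*(-141) = (-23 + 49)*(-141) = 26*(-141) = -3666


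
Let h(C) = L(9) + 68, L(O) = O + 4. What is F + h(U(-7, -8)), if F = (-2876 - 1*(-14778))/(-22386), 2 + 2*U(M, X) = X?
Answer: 900682/11193 ≈ 80.468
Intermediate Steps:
U(M, X) = -1 + X/2
L(O) = 4 + O
h(C) = 81 (h(C) = (4 + 9) + 68 = 13 + 68 = 81)
F = -5951/11193 (F = (-2876 + 14778)*(-1/22386) = 11902*(-1/22386) = -5951/11193 ≈ -0.53167)
F + h(U(-7, -8)) = -5951/11193 + 81 = 900682/11193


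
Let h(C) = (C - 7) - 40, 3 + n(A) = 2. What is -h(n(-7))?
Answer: 48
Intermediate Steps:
n(A) = -1 (n(A) = -3 + 2 = -1)
h(C) = -47 + C (h(C) = (-7 + C) - 40 = -47 + C)
-h(n(-7)) = -(-47 - 1) = -1*(-48) = 48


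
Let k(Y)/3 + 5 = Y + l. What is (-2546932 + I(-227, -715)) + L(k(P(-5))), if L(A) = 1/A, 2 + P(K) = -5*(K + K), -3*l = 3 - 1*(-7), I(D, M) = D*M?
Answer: -283770612/119 ≈ -2.3846e+6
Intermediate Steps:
l = -10/3 (l = -(3 - 1*(-7))/3 = -(3 + 7)/3 = -⅓*10 = -10/3 ≈ -3.3333)
P(K) = -2 - 10*K (P(K) = -2 - 5*(K + K) = -2 - 10*K)
k(Y) = -25 + 3*Y (k(Y) = -15 + 3*(Y - 10/3) = -15 + 3*(-10/3 + Y) = -15 + (-10 + 3*Y) = -25 + 3*Y)
(-2546932 + I(-227, -715)) + L(k(P(-5))) = (-2546932 - 227*(-715)) + 1/(-25 + 3*(-2 - 10*(-5))) = (-2546932 + 162305) + 1/(-25 + 3*(-2 + 50)) = -2384627 + 1/(-25 + 3*48) = -2384627 + 1/(-25 + 144) = -2384627 + 1/119 = -283770612/119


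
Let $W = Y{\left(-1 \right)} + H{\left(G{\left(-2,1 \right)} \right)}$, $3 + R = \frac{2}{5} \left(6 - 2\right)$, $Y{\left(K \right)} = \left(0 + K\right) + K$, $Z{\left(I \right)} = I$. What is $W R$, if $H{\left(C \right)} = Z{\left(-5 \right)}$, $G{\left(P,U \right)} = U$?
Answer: $\frac{49}{5} \approx 9.8$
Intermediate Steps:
$Y{\left(K \right)} = 2 K$ ($Y{\left(K \right)} = K + K = 2 K$)
$R = - \frac{7}{5}$ ($R = -3 + \frac{2}{5} \left(6 - 2\right) = -3 + 2 \cdot \frac{1}{5} \cdot 4 = -3 + \frac{2}{5} \cdot 4 = -3 + \frac{8}{5} = - \frac{7}{5} \approx -1.4$)
$H{\left(C \right)} = -5$
$W = -7$ ($W = 2 \left(-1\right) - 5 = -2 - 5 = -7$)
$W R = \left(-7\right) \left(- \frac{7}{5}\right) = \frac{49}{5}$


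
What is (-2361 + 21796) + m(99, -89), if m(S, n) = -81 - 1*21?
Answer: 19333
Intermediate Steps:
m(S, n) = -102 (m(S, n) = -81 - 21 = -102)
(-2361 + 21796) + m(99, -89) = (-2361 + 21796) - 102 = 19435 - 102 = 19333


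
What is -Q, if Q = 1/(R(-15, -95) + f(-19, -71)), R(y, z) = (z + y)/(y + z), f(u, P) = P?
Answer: 1/70 ≈ 0.014286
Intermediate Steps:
R(y, z) = 1 (R(y, z) = (y + z)/(y + z) = 1)
Q = -1/70 (Q = 1/(1 - 71) = 1/(-70) = -1/70 ≈ -0.014286)
-Q = -1*(-1/70) = 1/70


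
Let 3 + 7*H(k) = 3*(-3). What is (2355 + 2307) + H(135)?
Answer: 32622/7 ≈ 4660.3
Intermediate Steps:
H(k) = -12/7 (H(k) = -3/7 + (3*(-3))/7 = -3/7 + (⅐)*(-9) = -3/7 - 9/7 = -12/7)
(2355 + 2307) + H(135) = (2355 + 2307) - 12/7 = 4662 - 12/7 = 32622/7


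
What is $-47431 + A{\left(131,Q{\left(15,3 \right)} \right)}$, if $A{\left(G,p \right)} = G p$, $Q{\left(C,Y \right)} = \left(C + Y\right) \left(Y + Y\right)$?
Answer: $-33283$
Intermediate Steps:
$Q{\left(C,Y \right)} = 2 Y \left(C + Y\right)$ ($Q{\left(C,Y \right)} = \left(C + Y\right) 2 Y = 2 Y \left(C + Y\right)$)
$-47431 + A{\left(131,Q{\left(15,3 \right)} \right)} = -47431 + 131 \cdot 2 \cdot 3 \left(15 + 3\right) = -47431 + 131 \cdot 2 \cdot 3 \cdot 18 = -47431 + 131 \cdot 108 = -47431 + 14148 = -33283$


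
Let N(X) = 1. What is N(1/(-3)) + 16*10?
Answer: 161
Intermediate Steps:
N(1/(-3)) + 16*10 = 1 + 16*10 = 1 + 160 = 161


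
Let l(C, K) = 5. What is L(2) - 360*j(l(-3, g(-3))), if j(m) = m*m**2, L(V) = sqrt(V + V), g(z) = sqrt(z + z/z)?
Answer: -44998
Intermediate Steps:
g(z) = sqrt(1 + z) (g(z) = sqrt(z + 1) = sqrt(1 + z))
L(V) = sqrt(2)*sqrt(V) (L(V) = sqrt(2*V) = sqrt(2)*sqrt(V))
j(m) = m**3
L(2) - 360*j(l(-3, g(-3))) = sqrt(2)*sqrt(2) - 360*5**3 = 2 - 360*125 = 2 - 45000 = -44998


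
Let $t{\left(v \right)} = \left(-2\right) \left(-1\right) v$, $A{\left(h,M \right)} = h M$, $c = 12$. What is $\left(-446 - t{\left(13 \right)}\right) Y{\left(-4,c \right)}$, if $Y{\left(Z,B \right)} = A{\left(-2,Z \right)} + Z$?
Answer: $-1888$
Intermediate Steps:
$A{\left(h,M \right)} = M h$
$t{\left(v \right)} = 2 v$
$Y{\left(Z,B \right)} = - Z$ ($Y{\left(Z,B \right)} = Z \left(-2\right) + Z = - 2 Z + Z = - Z$)
$\left(-446 - t{\left(13 \right)}\right) Y{\left(-4,c \right)} = \left(-446 - 2 \cdot 13\right) \left(\left(-1\right) \left(-4\right)\right) = \left(-446 - 26\right) 4 = \left(-472\right) 4 = -1888$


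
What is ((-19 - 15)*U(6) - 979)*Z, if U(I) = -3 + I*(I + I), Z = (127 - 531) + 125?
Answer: 927675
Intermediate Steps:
Z = -279 (Z = -404 + 125 = -279)
U(I) = -3 + 2*I² (U(I) = -3 + I*(2*I) = -3 + 2*I²)
((-19 - 15)*U(6) - 979)*Z = ((-19 - 15)*(-3 + 2*6²) - 979)*(-279) = (-34*(-3 + 2*36) - 979)*(-279) = (-34*(-3 + 72) - 979)*(-279) = (-34*69 - 979)*(-279) = (-2346 - 979)*(-279) = -3325*(-279) = 927675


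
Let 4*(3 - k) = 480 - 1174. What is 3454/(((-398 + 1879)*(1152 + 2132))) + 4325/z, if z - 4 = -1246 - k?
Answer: -21030187801/6899022274 ≈ -3.0483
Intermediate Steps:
k = 353/2 (k = 3 - (480 - 1174)/4 = 3 - 1/4*(-694) = 3 + 347/2 = 353/2 ≈ 176.50)
z = -2837/2 (z = 4 + (-1246 - 1*353/2) = 4 + (-1246 - 353/2) = 4 - 2845/2 = -2837/2 ≈ -1418.5)
3454/(((-398 + 1879)*(1152 + 2132))) + 4325/z = 3454/(((-398 + 1879)*(1152 + 2132))) + 4325/(-2837/2) = 3454/((1481*3284)) + 4325*(-2/2837) = 3454/4863604 - 8650/2837 = 3454*(1/4863604) - 8650/2837 = 1727/2431802 - 8650/2837 = -21030187801/6899022274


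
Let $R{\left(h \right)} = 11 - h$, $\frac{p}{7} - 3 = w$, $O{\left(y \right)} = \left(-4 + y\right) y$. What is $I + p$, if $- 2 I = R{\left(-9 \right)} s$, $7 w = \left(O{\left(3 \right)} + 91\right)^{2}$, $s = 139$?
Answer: $6375$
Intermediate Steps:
$O{\left(y \right)} = y \left(-4 + y\right)$
$w = \frac{7744}{7}$ ($w = \frac{\left(3 \left(-4 + 3\right) + 91\right)^{2}}{7} = \frac{\left(3 \left(-1\right) + 91\right)^{2}}{7} = \frac{\left(-3 + 91\right)^{2}}{7} = \frac{88^{2}}{7} = \frac{1}{7} \cdot 7744 = \frac{7744}{7} \approx 1106.3$)
$p = 7765$ ($p = 21 + 7 \cdot \frac{7744}{7} = 21 + 7744 = 7765$)
$I = -1390$ ($I = - \frac{\left(11 - -9\right) 139}{2} = - \frac{\left(11 + 9\right) 139}{2} = - \frac{20 \cdot 139}{2} = \left(- \frac{1}{2}\right) 2780 = -1390$)
$I + p = -1390 + 7765 = 6375$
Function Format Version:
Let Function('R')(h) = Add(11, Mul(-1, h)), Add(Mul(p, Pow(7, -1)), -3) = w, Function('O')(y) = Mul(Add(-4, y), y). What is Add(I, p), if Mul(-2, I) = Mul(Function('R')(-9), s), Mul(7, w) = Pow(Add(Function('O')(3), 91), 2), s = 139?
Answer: 6375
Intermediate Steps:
Function('O')(y) = Mul(y, Add(-4, y))
w = Rational(7744, 7) (w = Mul(Rational(1, 7), Pow(Add(Mul(3, Add(-4, 3)), 91), 2)) = Mul(Rational(1, 7), Pow(Add(Mul(3, -1), 91), 2)) = Mul(Rational(1, 7), Pow(Add(-3, 91), 2)) = Mul(Rational(1, 7), Pow(88, 2)) = Mul(Rational(1, 7), 7744) = Rational(7744, 7) ≈ 1106.3)
p = 7765 (p = Add(21, Mul(7, Rational(7744, 7))) = Add(21, 7744) = 7765)
I = -1390 (I = Mul(Rational(-1, 2), Mul(Add(11, Mul(-1, -9)), 139)) = Mul(Rational(-1, 2), Mul(Add(11, 9), 139)) = Mul(Rational(-1, 2), Mul(20, 139)) = Mul(Rational(-1, 2), 2780) = -1390)
Add(I, p) = Add(-1390, 7765) = 6375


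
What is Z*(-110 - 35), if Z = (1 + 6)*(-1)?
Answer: 1015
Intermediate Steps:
Z = -7 (Z = 7*(-1) = -7)
Z*(-110 - 35) = -7*(-110 - 35) = -7*(-145) = 1015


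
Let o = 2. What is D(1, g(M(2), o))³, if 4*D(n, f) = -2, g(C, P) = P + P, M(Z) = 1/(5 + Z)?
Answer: -⅛ ≈ -0.12500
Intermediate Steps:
g(C, P) = 2*P
D(n, f) = -½ (D(n, f) = (¼)*(-2) = -½)
D(1, g(M(2), o))³ = (-½)³ = -⅛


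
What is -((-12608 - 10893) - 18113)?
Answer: 41614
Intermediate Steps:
-((-12608 - 10893) - 18113) = -(-23501 - 18113) = -1*(-41614) = 41614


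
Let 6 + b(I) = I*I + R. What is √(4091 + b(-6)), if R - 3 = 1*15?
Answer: √4139 ≈ 64.335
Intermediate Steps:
R = 18 (R = 3 + 1*15 = 3 + 15 = 18)
b(I) = 12 + I² (b(I) = -6 + (I*I + 18) = -6 + (I² + 18) = -6 + (18 + I²) = 12 + I²)
√(4091 + b(-6)) = √(4091 + (12 + (-6)²)) = √(4091 + (12 + 36)) = √(4091 + 48) = √4139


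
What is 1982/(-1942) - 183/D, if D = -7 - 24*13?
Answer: -138436/309749 ≈ -0.44693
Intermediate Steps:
D = -319 (D = -7 - 312 = -319)
1982/(-1942) - 183/D = 1982/(-1942) - 183/(-319) = 1982*(-1/1942) - 183*(-1/319) = -991/971 + 183/319 = -138436/309749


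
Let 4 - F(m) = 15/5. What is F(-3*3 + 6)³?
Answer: 1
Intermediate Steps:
F(m) = 1 (F(m) = 4 - 15/5 = 4 - 1*3 = 4 - 3 = 1)
F(-3*3 + 6)³ = 1³ = 1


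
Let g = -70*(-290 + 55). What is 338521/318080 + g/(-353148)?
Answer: 28578899527/28082328960 ≈ 1.0177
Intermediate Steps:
g = 16450 (g = -70*(-235) = 16450)
338521/318080 + g/(-353148) = 338521/318080 + 16450/(-353148) = 338521*(1/318080) + 16450*(-1/353148) = 338521/318080 - 8225/176574 = 28578899527/28082328960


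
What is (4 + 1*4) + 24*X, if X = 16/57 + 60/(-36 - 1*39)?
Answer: -424/95 ≈ -4.4632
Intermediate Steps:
X = -148/285 (X = 16*(1/57) + 60/(-36 - 39) = 16/57 + 60/(-75) = 16/57 + 60*(-1/75) = 16/57 - 4/5 = -148/285 ≈ -0.51930)
(4 + 1*4) + 24*X = (4 + 1*4) + 24*(-148/285) = (4 + 4) - 1184/95 = 8 - 1184/95 = -424/95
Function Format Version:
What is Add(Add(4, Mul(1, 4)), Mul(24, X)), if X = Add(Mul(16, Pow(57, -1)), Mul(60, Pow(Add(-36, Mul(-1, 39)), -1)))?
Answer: Rational(-424, 95) ≈ -4.4632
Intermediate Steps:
X = Rational(-148, 285) (X = Add(Mul(16, Rational(1, 57)), Mul(60, Pow(Add(-36, -39), -1))) = Add(Rational(16, 57), Mul(60, Pow(-75, -1))) = Add(Rational(16, 57), Mul(60, Rational(-1, 75))) = Add(Rational(16, 57), Rational(-4, 5)) = Rational(-148, 285) ≈ -0.51930)
Add(Add(4, Mul(1, 4)), Mul(24, X)) = Add(Add(4, Mul(1, 4)), Mul(24, Rational(-148, 285))) = Add(Add(4, 4), Rational(-1184, 95)) = Add(8, Rational(-1184, 95)) = Rational(-424, 95)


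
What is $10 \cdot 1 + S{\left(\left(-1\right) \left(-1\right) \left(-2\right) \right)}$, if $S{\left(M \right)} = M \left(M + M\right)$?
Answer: $18$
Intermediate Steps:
$S{\left(M \right)} = 2 M^{2}$ ($S{\left(M \right)} = M 2 M = 2 M^{2}$)
$10 \cdot 1 + S{\left(\left(-1\right) \left(-1\right) \left(-2\right) \right)} = 10 \cdot 1 + 2 \left(\left(-1\right) \left(-1\right) \left(-2\right)\right)^{2} = 10 + 2 \left(1 \left(-2\right)\right)^{2} = 10 + 2 \left(-2\right)^{2} = 10 + 2 \cdot 4 = 10 + 8 = 18$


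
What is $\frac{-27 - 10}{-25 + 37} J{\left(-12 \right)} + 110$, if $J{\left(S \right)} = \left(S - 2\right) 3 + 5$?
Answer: $\frac{2689}{12} \approx 224.08$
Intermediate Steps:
$J{\left(S \right)} = -1 + 3 S$ ($J{\left(S \right)} = \left(S - 2\right) 3 + 5 = \left(-2 + S\right) 3 + 5 = \left(-6 + 3 S\right) + 5 = -1 + 3 S$)
$\frac{-27 - 10}{-25 + 37} J{\left(-12 \right)} + 110 = \frac{-27 - 10}{-25 + 37} \left(-1 + 3 \left(-12\right)\right) + 110 = - \frac{37}{12} \left(-1 - 36\right) + 110 = \left(-37\right) \frac{1}{12} \left(-37\right) + 110 = \left(- \frac{37}{12}\right) \left(-37\right) + 110 = \frac{1369}{12} + 110 = \frac{2689}{12}$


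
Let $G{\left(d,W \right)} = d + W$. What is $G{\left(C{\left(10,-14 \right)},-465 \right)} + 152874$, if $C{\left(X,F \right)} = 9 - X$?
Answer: $152408$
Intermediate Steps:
$G{\left(d,W \right)} = W + d$
$G{\left(C{\left(10,-14 \right)},-465 \right)} + 152874 = \left(-465 + \left(9 - 10\right)\right) + 152874 = \left(-465 - 1\right) + 152874 = -466 + 152874 = 152408$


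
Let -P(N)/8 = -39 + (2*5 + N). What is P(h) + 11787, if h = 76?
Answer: 11411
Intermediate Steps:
P(N) = 232 - 8*N (P(N) = -8*(-39 + (2*5 + N)) = -8*(-39 + (10 + N)) = -8*(-29 + N) = 232 - 8*N)
P(h) + 11787 = (232 - 8*76) + 11787 = (232 - 608) + 11787 = -376 + 11787 = 11411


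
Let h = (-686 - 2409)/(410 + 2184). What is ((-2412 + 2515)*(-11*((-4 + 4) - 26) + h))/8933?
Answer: 76095267/23172202 ≈ 3.2839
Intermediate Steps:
h = -3095/2594 ≈ -1.1931
((-2412 + 2515)*(-11*((-4 + 4) - 26) + h))/8933 = ((-2412 + 2515)*(-11*((-4 + 4) - 26) - 3095/2594))/8933 = (103*(-11*(0 - 26) - 3095/2594))*(1/8933) = (103*(-11*(-26) - 3095/2594))*(1/8933) = (103*(286 - 3095/2594))*(1/8933) = (103*(738789/2594))*(1/8933) = (76095267/2594)*(1/8933) = 76095267/23172202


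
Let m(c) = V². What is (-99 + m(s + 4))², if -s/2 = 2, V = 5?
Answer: 5476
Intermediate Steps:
s = -4 (s = -2*2 = -4)
m(c) = 25 (m(c) = 5² = 25)
(-99 + m(s + 4))² = (-99 + 25)² = (-74)² = 5476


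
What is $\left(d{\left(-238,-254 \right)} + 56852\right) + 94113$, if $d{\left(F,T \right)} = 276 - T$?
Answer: $151495$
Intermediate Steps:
$\left(d{\left(-238,-254 \right)} + 56852\right) + 94113 = \left(\left(276 - -254\right) + 56852\right) + 94113 = \left(\left(276 + 254\right) + 56852\right) + 94113 = \left(530 + 56852\right) + 94113 = 57382 + 94113 = 151495$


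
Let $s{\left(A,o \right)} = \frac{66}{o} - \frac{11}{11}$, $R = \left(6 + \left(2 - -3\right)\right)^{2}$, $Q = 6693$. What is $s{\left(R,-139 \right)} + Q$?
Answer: $\frac{930122}{139} \approx 6691.5$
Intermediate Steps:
$R = 121$ ($R = \left(6 + \left(2 + 3\right)\right)^{2} = \left(6 + 5\right)^{2} = 11^{2} = 121$)
$s{\left(A,o \right)} = -1 + \frac{66}{o}$ ($s{\left(A,o \right)} = \frac{66}{o} - 1 = -1 + \frac{66}{o}$)
$s{\left(R,-139 \right)} + Q = \frac{66 - -139}{-139} + 6693 = - \frac{66 + 139}{139} + 6693 = \left(- \frac{1}{139}\right) 205 + 6693 = - \frac{205}{139} + 6693 = \frac{930122}{139}$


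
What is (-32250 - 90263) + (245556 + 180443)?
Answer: 303486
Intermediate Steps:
(-32250 - 90263) + (245556 + 180443) = -122513 + 425999 = 303486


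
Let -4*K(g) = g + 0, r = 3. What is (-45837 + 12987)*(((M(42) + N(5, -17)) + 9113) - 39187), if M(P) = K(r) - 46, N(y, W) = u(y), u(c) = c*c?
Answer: 1977290775/2 ≈ 9.8865e+8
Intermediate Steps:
u(c) = c²
N(y, W) = y²
K(g) = -g/4 (K(g) = -(g + 0)/4 = -g/4)
M(P) = -187/4 (M(P) = -¼*3 - 46 = -¾ - 46 = -187/4)
(-45837 + 12987)*(((M(42) + N(5, -17)) + 9113) - 39187) = (-45837 + 12987)*(((-187/4 + 5²) + 9113) - 39187) = -32850*(((-187/4 + 25) + 9113) - 39187) = -32850*((-87/4 + 9113) - 39187) = -32850*(36365/4 - 39187) = -32850*(-120383/4) = 1977290775/2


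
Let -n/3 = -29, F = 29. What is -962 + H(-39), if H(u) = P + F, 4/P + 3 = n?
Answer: -19592/21 ≈ -932.95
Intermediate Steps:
n = 87 (n = -3*(-29) = 87)
P = 1/21 (P = 4/(-3 + 87) = 4/84 = 4*(1/84) = 1/21 ≈ 0.047619)
H(u) = 610/21 (H(u) = 1/21 + 29 = 610/21)
-962 + H(-39) = -962 + 610/21 = -19592/21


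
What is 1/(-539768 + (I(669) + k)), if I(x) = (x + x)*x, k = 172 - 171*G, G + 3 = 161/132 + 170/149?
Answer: 6556/2331545231 ≈ 2.8119e-6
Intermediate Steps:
G = -12575/19668 (G = -3 + (161/132 + 170/149) = -3 + 46429/19668 = -12575/19668 ≈ -0.63936)
k = 1844407/6556 (k = 172 - 171*(-12575/19668) = 172 + 716775/6556 = 1844407/6556 ≈ 281.33)
I(x) = 2*x² (I(x) = (2*x)*x = 2*x²)
1/(-539768 + (I(669) + k)) = 1/(-539768 + (2*669² + 1844407/6556)) = 1/(-539768 + (2*447561 + 1844407/6556)) = 1/(-539768 + (895122 + 1844407/6556)) = 1/(-539768 + 5870264239/6556) = 1/(2331545231/6556) = 6556/2331545231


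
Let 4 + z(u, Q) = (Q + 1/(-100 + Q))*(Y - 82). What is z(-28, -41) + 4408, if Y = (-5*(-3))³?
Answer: -18419162/141 ≈ -1.3063e+5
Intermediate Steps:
Y = 3375 (Y = 15³ = 3375)
z(u, Q) = -4 + 3293*Q + 3293/(-100 + Q) (z(u, Q) = -4 + (Q + 1/(-100 + Q))*(3375 - 82) = -4 + (Q + 1/(-100 + Q))*3293 = -4 + (3293*Q + 3293/(-100 + Q)) = -4 + 3293*Q + 3293/(-100 + Q))
z(-28, -41) + 4408 = (3693 - 329304*(-41) + 3293*(-41)²)/(-100 - 41) + 4408 = (3693 + 13501464 + 3293*1681)/(-141) + 4408 = -(3693 + 13501464 + 5535533)/141 + 4408 = -1/141*19040690 + 4408 = -19040690/141 + 4408 = -18419162/141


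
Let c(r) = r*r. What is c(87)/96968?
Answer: 7569/96968 ≈ 0.078057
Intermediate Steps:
c(r) = r**2
c(87)/96968 = 87**2/96968 = 7569*(1/96968) = 7569/96968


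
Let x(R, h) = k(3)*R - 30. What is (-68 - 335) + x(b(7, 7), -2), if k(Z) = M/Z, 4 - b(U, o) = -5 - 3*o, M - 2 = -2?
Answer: -433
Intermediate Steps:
M = 0 (M = 2 - 2 = 0)
b(U, o) = 9 + 3*o (b(U, o) = 4 - (-5 - 3*o) = 4 + (5 + 3*o) = 9 + 3*o)
k(Z) = 0 (k(Z) = 0/Z = 0)
x(R, h) = -30 (x(R, h) = 0*R - 30 = 0 - 30 = -30)
(-68 - 335) + x(b(7, 7), -2) = (-68 - 335) - 30 = -403 - 30 = -433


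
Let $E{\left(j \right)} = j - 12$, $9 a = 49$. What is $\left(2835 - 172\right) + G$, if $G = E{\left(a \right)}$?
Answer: $\frac{23908}{9} \approx 2656.4$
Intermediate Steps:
$a = \frac{49}{9}$ ($a = \frac{1}{9} \cdot 49 = \frac{49}{9} \approx 5.4444$)
$E{\left(j \right)} = -12 + j$
$G = - \frac{59}{9}$ ($G = -12 + \frac{49}{9} = - \frac{59}{9} \approx -6.5556$)
$\left(2835 - 172\right) + G = \left(2835 - 172\right) - \frac{59}{9} = 2663 - \frac{59}{9} = \frac{23908}{9}$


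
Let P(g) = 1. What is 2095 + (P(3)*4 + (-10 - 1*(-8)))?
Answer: 2097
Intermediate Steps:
2095 + (P(3)*4 + (-10 - 1*(-8))) = 2095 + (1*4 + (-10 - 1*(-8))) = 2095 + (4 + (-10 + 8)) = 2095 + (4 - 2) = 2095 + 2 = 2097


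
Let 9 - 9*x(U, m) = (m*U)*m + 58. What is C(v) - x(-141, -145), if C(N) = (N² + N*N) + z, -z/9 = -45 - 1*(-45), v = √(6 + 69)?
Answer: -2963126/9 ≈ -3.2924e+5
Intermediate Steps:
v = 5*√3 (v = √75 = 5*√3 ≈ 8.6602)
z = 0 (z = -9*(-45 - 1*(-45)) = -9*(-45 + 45) = -9*0 = 0)
x(U, m) = -49/9 - U*m²/9 (x(U, m) = 1 - ((m*U)*m + 58)/9 = 1 - ((U*m)*m + 58)/9 = 1 - (U*m² + 58)/9 = 1 - (58 + U*m²)/9 = 1 + (-58/9 - U*m²/9) = -49/9 - U*m²/9)
C(N) = 2*N² (C(N) = (N² + N*N) + 0 = (N² + N²) + 0 = 2*N² + 0 = 2*N²)
C(v) - x(-141, -145) = 2*(5*√3)² - (-49/9 - ⅑*(-141)*(-145)²) = 2*75 - (-49/9 - ⅑*(-141)*21025) = 150 - (-49/9 + 988175/3) = 150 - 1*2964476/9 = 150 - 2964476/9 = -2963126/9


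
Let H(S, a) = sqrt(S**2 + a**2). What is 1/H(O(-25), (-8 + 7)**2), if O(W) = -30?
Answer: sqrt(901)/901 ≈ 0.033315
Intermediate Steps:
1/H(O(-25), (-8 + 7)**2) = 1/(sqrt((-30)**2 + ((-8 + 7)**2)**2)) = 1/(sqrt(900 + ((-1)**2)**2)) = 1/(sqrt(900 + 1**2)) = 1/(sqrt(900 + 1)) = 1/(sqrt(901)) = sqrt(901)/901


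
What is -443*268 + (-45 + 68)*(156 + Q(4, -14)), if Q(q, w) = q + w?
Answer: -115366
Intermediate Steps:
-443*268 + (-45 + 68)*(156 + Q(4, -14)) = -443*268 + (-45 + 68)*(156 + (4 - 14)) = -118724 + 23*(156 - 10) = -118724 + 23*146 = -118724 + 3358 = -115366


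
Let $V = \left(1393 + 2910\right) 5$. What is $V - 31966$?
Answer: $-10451$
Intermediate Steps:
$V = 21515$ ($V = 4303 \cdot 5 = 21515$)
$V - 31966 = 21515 - 31966 = -10451$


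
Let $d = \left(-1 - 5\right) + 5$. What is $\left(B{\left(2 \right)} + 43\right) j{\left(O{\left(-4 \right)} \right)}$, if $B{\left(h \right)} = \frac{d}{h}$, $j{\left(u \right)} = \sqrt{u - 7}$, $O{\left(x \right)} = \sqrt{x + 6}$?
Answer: $\frac{85 \sqrt{-7 + \sqrt{2}}}{2} \approx 100.45 i$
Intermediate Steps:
$d = -1$ ($d = -6 + 5 = -1$)
$O{\left(x \right)} = \sqrt{6 + x}$
$j{\left(u \right)} = \sqrt{-7 + u}$
$B{\left(h \right)} = - \frac{1}{h}$
$\left(B{\left(2 \right)} + 43\right) j{\left(O{\left(-4 \right)} \right)} = \left(- \frac{1}{2} + 43\right) \sqrt{-7 + \sqrt{6 - 4}} = \left(\left(-1\right) \frac{1}{2} + 43\right) \sqrt{-7 + \sqrt{2}} = \left(- \frac{1}{2} + 43\right) \sqrt{-7 + \sqrt{2}} = \frac{85 \sqrt{-7 + \sqrt{2}}}{2}$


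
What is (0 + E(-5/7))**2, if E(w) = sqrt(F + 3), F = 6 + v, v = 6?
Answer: 15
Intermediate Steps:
F = 12 (F = 6 + 6 = 12)
E(w) = sqrt(15) (E(w) = sqrt(12 + 3) = sqrt(15))
(0 + E(-5/7))**2 = (0 + sqrt(15))**2 = (sqrt(15))**2 = 15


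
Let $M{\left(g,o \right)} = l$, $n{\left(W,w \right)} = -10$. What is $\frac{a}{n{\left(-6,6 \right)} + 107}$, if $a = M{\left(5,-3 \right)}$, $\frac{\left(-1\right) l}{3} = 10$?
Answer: $- \frac{30}{97} \approx -0.30928$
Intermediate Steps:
$l = -30$ ($l = \left(-3\right) 10 = -30$)
$M{\left(g,o \right)} = -30$
$a = -30$
$\frac{a}{n{\left(-6,6 \right)} + 107} = \frac{1}{-10 + 107} \left(-30\right) = \frac{1}{97} \left(-30\right) = - \frac{30}{97}$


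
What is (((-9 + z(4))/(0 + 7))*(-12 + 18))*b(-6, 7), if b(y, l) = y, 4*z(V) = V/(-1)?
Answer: 360/7 ≈ 51.429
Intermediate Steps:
z(V) = -V/4 (z(V) = (V/(-1))/4 = (V*(-1))/4 = (-V)/4 = -V/4)
(((-9 + z(4))/(0 + 7))*(-12 + 18))*b(-6, 7) = (((-9 - ¼*4)/(0 + 7))*(-12 + 18))*(-6) = (((-9 - 1)/7)*6)*(-6) = (-10*⅐*6)*(-6) = -10/7*6*(-6) = -60/7*(-6) = 360/7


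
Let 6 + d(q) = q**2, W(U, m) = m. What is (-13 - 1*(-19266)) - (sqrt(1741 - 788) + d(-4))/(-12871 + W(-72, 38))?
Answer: 247073759/12833 + sqrt(953)/12833 ≈ 19253.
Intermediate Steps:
d(q) = -6 + q**2
(-13 - 1*(-19266)) - (sqrt(1741 - 788) + d(-4))/(-12871 + W(-72, 38)) = (-13 - 1*(-19266)) - (sqrt(1741 - 788) + (-6 + (-4)**2))/(-12871 + 38) = (-13 + 19266) - (sqrt(953) + (-6 + 16))/(-12833) = 19253 - (sqrt(953) + 10)*(-1)/12833 = 19253 - (10 + sqrt(953))*(-1)/12833 = 19253 - (-10/12833 - sqrt(953)/12833) = 19253 + (10/12833 + sqrt(953)/12833) = 247073759/12833 + sqrt(953)/12833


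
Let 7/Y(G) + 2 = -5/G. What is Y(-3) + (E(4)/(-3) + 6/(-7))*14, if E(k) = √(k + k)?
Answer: -33 - 28*√2/3 ≈ -46.199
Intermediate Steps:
E(k) = √2*√k (E(k) = √(2*k) = √2*√k)
Y(G) = 7/(-2 - 5/G)
Y(-3) + (E(4)/(-3) + 6/(-7))*14 = -7*(-3)/(5 + 2*(-3)) + ((√2*√4)/(-3) + 6/(-7))*14 = -7*(-3)/(5 - 6) + ((√2*2)*(-⅓) + 6*(-⅐))*14 = -7*(-3)/(-1) + ((2*√2)*(-⅓) - 6/7)*14 = -7*(-3)*(-1) + (-2*√2/3 - 6/7)*14 = -21 + (-6/7 - 2*√2/3)*14 = -21 + (-12 - 28*√2/3) = -33 - 28*√2/3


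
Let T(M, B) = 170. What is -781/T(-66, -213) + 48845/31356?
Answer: -8092693/2665260 ≈ -3.0364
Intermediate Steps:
-781/T(-66, -213) + 48845/31356 = -781/170 + 48845/31356 = -8092693/2665260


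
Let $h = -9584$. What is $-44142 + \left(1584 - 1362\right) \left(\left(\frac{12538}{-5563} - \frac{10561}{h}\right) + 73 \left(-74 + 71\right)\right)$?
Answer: $- \frac{2479603314699}{26657896} \approx -93016.0$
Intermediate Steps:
$-44142 + \left(1584 - 1362\right) \left(\left(\frac{12538}{-5563} - \frac{10561}{h}\right) + 73 \left(-74 + 71\right)\right) = -44142 + \left(1584 - 1362\right) \left(\left(\frac{12538}{-5563} - \frac{10561}{-9584}\right) + 73 \left(-74 + 71\right)\right) = -44142 + 222 \left(\left(12538 \left(- \frac{1}{5563}\right) - - \frac{10561}{9584}\right) + 73 \left(-3\right)\right) = -44142 + 222 \left(\left(- \frac{12538}{5563} + \frac{10561}{9584}\right) - 219\right) = -44142 + 222 \left(- \frac{61413349}{53315792} - 219\right) = -44142 + 222 \left(- \frac{11737571797}{53315792}\right) = -44142 - \frac{1302870469467}{26657896} = - \frac{2479603314699}{26657896}$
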